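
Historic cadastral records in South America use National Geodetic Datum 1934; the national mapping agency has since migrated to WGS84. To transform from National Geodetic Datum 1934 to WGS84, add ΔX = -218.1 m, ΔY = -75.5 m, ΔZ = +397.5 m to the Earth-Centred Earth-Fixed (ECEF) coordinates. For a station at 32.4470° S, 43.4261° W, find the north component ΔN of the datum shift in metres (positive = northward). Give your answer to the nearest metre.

ΔN = 278 m

The local north axis is (−sin φ cos λ, −sin φ sin λ, cos φ), giving ΔN = -84.983 + 27.845 + 335.446 = 278.31 m.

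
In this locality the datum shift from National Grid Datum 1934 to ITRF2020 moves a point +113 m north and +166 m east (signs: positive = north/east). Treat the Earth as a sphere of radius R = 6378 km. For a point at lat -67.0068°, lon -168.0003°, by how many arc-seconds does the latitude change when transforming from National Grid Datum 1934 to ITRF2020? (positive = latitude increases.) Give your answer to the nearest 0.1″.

Δφ = 3.7″

On a sphere of radius R, 1 rad of latitude = R, so Δφ = ΔN / R = 113.0 / 6378000 = 1.7717e-05 rad = 3.654″.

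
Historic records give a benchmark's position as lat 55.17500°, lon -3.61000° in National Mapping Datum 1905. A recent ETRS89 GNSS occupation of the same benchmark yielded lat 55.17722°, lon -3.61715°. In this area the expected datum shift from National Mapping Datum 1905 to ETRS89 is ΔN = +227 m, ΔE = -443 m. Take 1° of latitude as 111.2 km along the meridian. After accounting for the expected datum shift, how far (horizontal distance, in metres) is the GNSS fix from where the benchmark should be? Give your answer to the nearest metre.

Observed coordinate differences: Δφ = +0.00222°, Δλ = -0.00715°.
Converting to metres (1° lat = 111200 m, cos φ = 0.571072): observed ΔN = 246.9 m, observed ΔE = -454.0 m.
Subtracting the expected shift leaves a residual of 246.9 − (227) = 19.9 m north and -454.0 − (-443) = -11.0 m east.
Residual distance = √(19.9² + (-11.0)²) = 22.7 m.

23 m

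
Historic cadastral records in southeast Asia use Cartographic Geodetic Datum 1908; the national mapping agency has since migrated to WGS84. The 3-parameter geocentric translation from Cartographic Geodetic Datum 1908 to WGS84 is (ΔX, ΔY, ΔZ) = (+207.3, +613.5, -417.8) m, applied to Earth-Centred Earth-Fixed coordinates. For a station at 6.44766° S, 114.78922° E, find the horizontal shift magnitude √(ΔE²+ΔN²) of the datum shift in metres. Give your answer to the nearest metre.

574 m

At φ = -6.44766°, λ = 114.78922°: sin φ = -0.112296, cos φ = 0.993675, sin λ = 0.907856, cos λ = -0.419281.
ΔE = −sin λ·ΔX + cos λ·ΔY = −(0.907856)·(207.3) + (-0.419281)·(613.5) = -445.43 m.
ΔN = −sin φ cos λ·ΔX − sin φ sin λ·ΔY + cos φ·ΔZ = −(-0.112296)(-0.419281)(207.3) − (-0.112296)(0.907856)(613.5) + (0.993675)(-417.8) = -362.37 m.
Horizontal magnitude = √(ΔE² + ΔN²) = √((-445.43)² + (-362.37)²) = 574.21 m.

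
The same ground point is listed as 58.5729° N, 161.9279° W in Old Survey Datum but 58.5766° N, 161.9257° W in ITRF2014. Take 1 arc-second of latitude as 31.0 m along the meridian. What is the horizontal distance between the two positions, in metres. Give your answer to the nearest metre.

Δφ = 58.5766° − 58.5729° = +0.0037°; Δλ = -161.9257° − -161.9279° = +0.0022°.
1° of latitude = 3600 × 31.00 = 111600 m.
ΔN = Δφ × 111600 = 412.9 m; ΔE = Δλ × 111600 × cos(58.5729°) = +0.0022 × 111600 × 0.521413 = 128.0 m.
Distance = √(ΔE² + ΔN²) = √(128.0² + 412.9²) = 432.3 m.

432 m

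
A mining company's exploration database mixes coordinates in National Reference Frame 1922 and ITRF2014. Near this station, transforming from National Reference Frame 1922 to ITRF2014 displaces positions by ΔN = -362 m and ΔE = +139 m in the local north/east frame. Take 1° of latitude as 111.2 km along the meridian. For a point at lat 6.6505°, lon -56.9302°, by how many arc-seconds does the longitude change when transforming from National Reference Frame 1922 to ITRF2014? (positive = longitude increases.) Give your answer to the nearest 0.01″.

At latitude 6.6505°, cos φ = 0.993271.
1° of longitude at this latitude = 111.2 × cos φ = 110.45 km, so Δλ = 139.0 / 110451.7 = 0.0012585° = 4.530″.

Δλ = 4.53″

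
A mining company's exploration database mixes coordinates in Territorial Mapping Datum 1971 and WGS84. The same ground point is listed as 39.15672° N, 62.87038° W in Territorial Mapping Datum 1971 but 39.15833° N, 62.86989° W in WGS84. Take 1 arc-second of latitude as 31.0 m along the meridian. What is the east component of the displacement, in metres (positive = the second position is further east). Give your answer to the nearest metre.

Δφ = 39.15833° − 39.15672° = +0.00161°; Δλ = -62.86989° − -62.87038° = +0.00049°.
1° of latitude = 3600 × 31.00 = 111600 m.
ΔN = Δφ × 111600 = 179.7 m; ΔE = Δλ × 111600 × cos(39.15672°) = +0.00049 × 111600 × 0.775422 = 42.4 m.

ΔE = 42 m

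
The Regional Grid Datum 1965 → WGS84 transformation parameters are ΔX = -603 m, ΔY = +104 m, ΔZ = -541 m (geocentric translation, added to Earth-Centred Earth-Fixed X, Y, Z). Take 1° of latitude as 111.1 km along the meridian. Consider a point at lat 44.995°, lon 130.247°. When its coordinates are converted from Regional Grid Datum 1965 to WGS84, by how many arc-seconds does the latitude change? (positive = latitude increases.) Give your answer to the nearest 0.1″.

Δφ = -23.1″

sin φ = 0.707045, cos φ = 0.707168, sin λ = 0.763266, cos λ = -0.646084.
North component: ΔN = −sin φ cos λ·ΔX − sin φ sin λ·ΔY + cos φ·ΔZ = −(0.707045)(-0.646084)(-603) − (0.707045)(0.763266)(104) + (0.707168)(-541) = -714.16 m.
1° of latitude spans 111100 m, so Δφ = -714.16 / 111100 × 3600 = -23.141″.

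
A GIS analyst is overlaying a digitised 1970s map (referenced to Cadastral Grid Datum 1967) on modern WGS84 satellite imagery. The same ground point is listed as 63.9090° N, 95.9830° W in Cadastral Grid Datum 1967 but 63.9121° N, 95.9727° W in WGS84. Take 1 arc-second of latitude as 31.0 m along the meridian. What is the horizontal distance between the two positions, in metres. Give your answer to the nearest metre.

Δφ = 63.9121° − 63.9090° = +0.0031°; Δλ = -95.9727° − -95.9830° = +0.0103°.
1° of latitude = 3600 × 31.00 = 111600 m.
ΔN = Δφ × 111600 = 346.0 m; ΔE = Δλ × 111600 × cos(63.9090°) = +0.0103 × 111600 × 0.439798 = 505.5 m.
Distance = √(ΔE² + ΔN²) = √(505.5² + 346.0²) = 612.6 m.

613 m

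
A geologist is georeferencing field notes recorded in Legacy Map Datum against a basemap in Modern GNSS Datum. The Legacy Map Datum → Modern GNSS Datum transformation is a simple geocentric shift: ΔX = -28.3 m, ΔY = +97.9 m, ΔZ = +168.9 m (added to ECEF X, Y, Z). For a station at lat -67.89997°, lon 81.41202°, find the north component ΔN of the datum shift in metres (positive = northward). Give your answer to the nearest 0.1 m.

ΔN = 149.3 m

At φ = -67.89997°, λ = 81.41202°: sin φ = -0.926528, cos φ = 0.376225, sin λ = 0.988788, cos λ = 0.149328.
ΔN = −sin φ cos λ·ΔX − sin φ sin λ·ΔY + cos φ·ΔZ = −(-0.926528)(0.149328)(-28.3) − (-0.926528)(0.988788)(97.9) + (0.376225)(168.9) = 149.32 m.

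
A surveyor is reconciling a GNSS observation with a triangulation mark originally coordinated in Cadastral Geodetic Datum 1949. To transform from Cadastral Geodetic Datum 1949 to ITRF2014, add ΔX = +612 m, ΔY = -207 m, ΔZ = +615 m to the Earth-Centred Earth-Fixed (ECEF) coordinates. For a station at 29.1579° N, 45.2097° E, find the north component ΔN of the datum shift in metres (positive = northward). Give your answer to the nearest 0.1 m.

ΔN = 398.6 m

At φ = 29.1579°, λ = 45.2097°: sin φ = 0.487218, cos φ = 0.873280, sin λ = 0.709690, cos λ = 0.704514.
ΔN = −sin φ cos λ·ΔX − sin φ sin λ·ΔY + cos φ·ΔZ = −(0.487218)(0.704514)(612) − (0.487218)(0.709690)(-207) + (0.873280)(615) = 398.57 m.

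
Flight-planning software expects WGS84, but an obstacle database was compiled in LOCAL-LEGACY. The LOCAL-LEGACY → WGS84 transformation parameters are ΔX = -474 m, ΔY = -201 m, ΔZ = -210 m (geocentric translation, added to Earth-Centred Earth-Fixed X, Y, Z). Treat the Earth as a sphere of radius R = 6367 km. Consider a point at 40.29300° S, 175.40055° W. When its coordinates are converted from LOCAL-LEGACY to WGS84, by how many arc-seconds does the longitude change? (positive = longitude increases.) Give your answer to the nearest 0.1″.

sin φ = -0.646697, cos φ = 0.762747, sin λ = -0.080189, cos λ = -0.996780.
East component: ΔE = −sin λ·ΔX + cos λ·ΔY = −(-0.080189)(-474) + (-0.996780)(-201) = 162.34 m.
1° of latitude spans πR/180 = 111125 m; at latitude φ, 1° of longitude spans that × cos φ = 84760.4 m, so Δλ = 162.34 / 84760.4 × 3600 = 6.895″.

Δλ = 6.9″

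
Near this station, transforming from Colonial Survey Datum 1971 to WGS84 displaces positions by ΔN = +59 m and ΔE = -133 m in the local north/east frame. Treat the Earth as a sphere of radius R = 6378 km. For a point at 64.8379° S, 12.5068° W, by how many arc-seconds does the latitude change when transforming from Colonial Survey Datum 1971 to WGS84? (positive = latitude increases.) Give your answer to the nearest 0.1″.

Δφ = 1.9″

On a sphere of radius R, 1 rad of latitude = R, so Δφ = ΔN / R = 59.0 / 6378000 = 9.2505e-06 rad = 1.908″.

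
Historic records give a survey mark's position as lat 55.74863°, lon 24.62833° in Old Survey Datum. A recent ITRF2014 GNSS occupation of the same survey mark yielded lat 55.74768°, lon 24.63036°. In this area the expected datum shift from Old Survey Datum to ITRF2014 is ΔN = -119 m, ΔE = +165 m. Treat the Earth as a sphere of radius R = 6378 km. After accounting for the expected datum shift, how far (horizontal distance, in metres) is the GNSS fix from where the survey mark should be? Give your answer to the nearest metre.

Observed coordinate differences: Δφ = -0.00095°, Δλ = +0.00203°.
Converting to metres (1° lat = 111317 m, cos φ = 0.562825): observed ΔN = -105.8 m, observed ΔE = 127.2 m.
Subtracting the expected shift leaves a residual of -105.8 − (-119) = 13.2 m north and 127.2 − (165) = -37.8 m east.
Residual distance = √(13.2² + (-37.8)²) = 40.1 m.

40 m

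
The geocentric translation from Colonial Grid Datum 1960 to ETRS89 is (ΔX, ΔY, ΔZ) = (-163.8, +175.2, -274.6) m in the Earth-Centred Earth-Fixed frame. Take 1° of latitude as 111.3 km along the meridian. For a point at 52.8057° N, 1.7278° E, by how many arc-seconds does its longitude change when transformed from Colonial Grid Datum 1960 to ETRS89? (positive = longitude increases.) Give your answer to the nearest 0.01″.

Δλ = 9.63″

sin φ = 0.796590, cos φ = 0.604520, sin λ = 0.030151, cos λ = 0.999545.
East component: ΔE = −sin λ·ΔX + cos λ·ΔY = −(0.030151)(-163.8) + (0.999545)(175.2) = 180.06 m.
1° of latitude spans 111300 m; at latitude φ, 1° of longitude spans that × cos φ = 67283.1 m, so Δλ = 180.06 / 67283.1 × 3600 = 9.634″.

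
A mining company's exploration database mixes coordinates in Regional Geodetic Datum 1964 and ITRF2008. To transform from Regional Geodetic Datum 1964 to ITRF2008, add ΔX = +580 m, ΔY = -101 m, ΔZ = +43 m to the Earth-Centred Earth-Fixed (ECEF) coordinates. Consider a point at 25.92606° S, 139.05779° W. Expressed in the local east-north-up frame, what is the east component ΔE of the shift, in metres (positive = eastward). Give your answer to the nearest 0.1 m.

ΔE = 456.4 m

The local east axis at (φ, λ) is (−sin λ, cos λ, 0), so ΔE = −sin(-139.05779°)·580 + cos(-139.05779°)·(-101) = 456.36 m.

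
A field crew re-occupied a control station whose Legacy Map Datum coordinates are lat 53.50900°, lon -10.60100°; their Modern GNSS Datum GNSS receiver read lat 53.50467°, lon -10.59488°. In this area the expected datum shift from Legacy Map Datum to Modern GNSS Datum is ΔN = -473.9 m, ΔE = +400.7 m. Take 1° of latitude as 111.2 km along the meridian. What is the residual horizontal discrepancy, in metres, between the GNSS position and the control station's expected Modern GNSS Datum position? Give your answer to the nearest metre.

Observed coordinate differences: Δφ = -0.00433°, Δλ = +0.00612°.
Converting to metres (1° lat = 111200 m, cos φ = 0.594697): observed ΔN = -481.5 m, observed ΔE = 404.7 m.
Subtracting the expected shift leaves a residual of -481.5 − (-473.9) = -7.6 m north and 404.7 − (400.7) = 4.0 m east.
Residual distance = √((-7.6)² + 4.0²) = 8.6 m.

9 m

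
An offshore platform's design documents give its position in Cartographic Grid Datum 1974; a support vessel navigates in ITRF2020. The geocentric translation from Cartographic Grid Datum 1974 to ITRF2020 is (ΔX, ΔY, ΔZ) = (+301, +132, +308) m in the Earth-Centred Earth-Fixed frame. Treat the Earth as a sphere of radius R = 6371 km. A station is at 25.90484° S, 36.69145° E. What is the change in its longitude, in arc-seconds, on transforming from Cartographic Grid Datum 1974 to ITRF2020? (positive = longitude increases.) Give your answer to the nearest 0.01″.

sin φ = -0.436878, cos φ = 0.899521, sin λ = 0.597505, cos λ = 0.801865.
East component: ΔE = −sin λ·ΔX + cos λ·ΔY = −(0.597505)(301) + (0.801865)(132) = -74.00 m.
1° of latitude spans πR/180 = 111195 m; at latitude φ, 1° of longitude spans that × cos φ = 100022.2 m, so Δλ = -74.00 / 100022.2 × 3600 = -2.664″.

Δλ = -2.66″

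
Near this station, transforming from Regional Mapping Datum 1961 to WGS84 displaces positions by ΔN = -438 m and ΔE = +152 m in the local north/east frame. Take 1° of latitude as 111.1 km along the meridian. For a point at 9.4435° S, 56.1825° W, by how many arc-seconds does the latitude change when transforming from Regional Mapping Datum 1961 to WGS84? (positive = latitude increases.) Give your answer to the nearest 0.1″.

Δφ = -14.2″

1° of latitude = 111.1 km, so Δφ = -438.0 / 111100 = -0.0039424° = -14.193″.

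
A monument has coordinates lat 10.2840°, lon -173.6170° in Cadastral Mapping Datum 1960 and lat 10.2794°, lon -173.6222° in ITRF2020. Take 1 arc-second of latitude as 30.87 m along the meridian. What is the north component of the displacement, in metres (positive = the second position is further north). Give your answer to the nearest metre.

Δφ = 10.2794° − 10.2840° = -0.0046°; Δλ = -173.6222° − -173.6170° = -0.0052°.
1° of latitude = 3600 × 30.87 = 111132 m.
ΔN = Δφ × 111132 = -511.2 m; ΔE = Δλ × 111132 × cos(10.2840°) = -0.0052 × 111132 × 0.983935 = -568.6 m.

ΔN = -511 m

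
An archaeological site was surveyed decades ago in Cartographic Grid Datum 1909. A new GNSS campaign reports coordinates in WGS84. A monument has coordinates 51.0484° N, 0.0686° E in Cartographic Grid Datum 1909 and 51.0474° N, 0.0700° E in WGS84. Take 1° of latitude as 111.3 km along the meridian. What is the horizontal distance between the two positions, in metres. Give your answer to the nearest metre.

Δφ = 51.0474° − 51.0484° = -0.0010°; Δλ = 0.0700° − 0.0686° = +0.0014°.
ΔN = Δφ × 111300 = -111.3 m; ΔE = Δλ × 111300 × cos(51.0484°) = +0.0014 × 111300 × 0.628664 = 98.0 m.
Distance = √(ΔE² + ΔN²) = √(98.0² + (-111.3)²) = 148.3 m.

148 m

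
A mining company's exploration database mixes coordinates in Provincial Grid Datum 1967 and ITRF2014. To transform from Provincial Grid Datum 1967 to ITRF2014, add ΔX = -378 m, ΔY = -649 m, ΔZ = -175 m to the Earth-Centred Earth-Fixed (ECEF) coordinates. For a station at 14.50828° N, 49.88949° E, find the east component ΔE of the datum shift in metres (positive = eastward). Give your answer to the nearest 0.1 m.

ΔE = -129.0 m

The local east axis at (φ, λ) is (−sin λ, cos λ, 0), so ΔE = −sin(49.88949°)·(-378) + cos(49.88949°)·(-649) = -129.03 m.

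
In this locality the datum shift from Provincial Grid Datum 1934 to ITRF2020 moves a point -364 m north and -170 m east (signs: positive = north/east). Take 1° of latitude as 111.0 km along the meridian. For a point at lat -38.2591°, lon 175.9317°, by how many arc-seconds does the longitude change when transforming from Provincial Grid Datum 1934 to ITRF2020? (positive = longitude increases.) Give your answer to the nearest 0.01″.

Δλ = -7.02″

At latitude -38.2591°, cos φ = 0.785219.
1° of longitude at this latitude = 111.0 × cos φ = 87.16 km, so Δλ = -170.0 / 87159.3 = -0.0019505° = -7.022″.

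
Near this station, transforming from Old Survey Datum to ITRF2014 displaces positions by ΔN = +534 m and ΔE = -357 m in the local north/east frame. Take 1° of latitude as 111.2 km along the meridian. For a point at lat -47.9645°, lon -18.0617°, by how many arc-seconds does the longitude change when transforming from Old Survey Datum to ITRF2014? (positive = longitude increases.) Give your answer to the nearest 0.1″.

Δλ = -17.3″

At latitude -47.9645°, cos φ = 0.669591.
1° of longitude at this latitude = 111.2 × cos φ = 74.46 km, so Δλ = -357.0 / 74458.5 = -0.0047946° = -17.261″.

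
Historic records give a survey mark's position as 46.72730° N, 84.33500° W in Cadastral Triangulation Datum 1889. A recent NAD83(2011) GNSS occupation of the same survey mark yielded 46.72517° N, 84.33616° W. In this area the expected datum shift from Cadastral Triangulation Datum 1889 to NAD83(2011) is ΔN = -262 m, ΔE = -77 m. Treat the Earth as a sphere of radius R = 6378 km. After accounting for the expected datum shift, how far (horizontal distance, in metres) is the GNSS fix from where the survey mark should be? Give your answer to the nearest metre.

27 m

Observed coordinate differences: Δφ = -0.00213°, Δλ = -0.00116°.
Converting to metres (1° lat = 111317 m, cos φ = 0.685472): observed ΔN = -237.1 m, observed ΔE = -88.5 m.
Subtracting the expected shift leaves a residual of -237.1 − (-262) = 24.9 m north and -88.5 − (-77) = -11.5 m east.
Residual distance = √(24.9² + (-11.5)²) = 27.4 m.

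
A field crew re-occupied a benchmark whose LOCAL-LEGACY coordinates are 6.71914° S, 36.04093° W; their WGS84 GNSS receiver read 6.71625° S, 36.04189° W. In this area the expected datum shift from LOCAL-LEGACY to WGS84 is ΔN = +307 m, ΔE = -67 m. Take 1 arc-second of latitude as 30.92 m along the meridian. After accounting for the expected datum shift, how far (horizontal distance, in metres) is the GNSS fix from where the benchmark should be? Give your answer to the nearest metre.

42 m

Observed coordinate differences: Δφ = +0.00289°, Δλ = -0.00096°.
Converting to metres (1° lat = 111312 m, cos φ = 0.993132): observed ΔN = 321.7 m, observed ΔE = -106.1 m.
Subtracting the expected shift leaves a residual of 321.7 − (307) = 14.7 m north and -106.1 − (-67) = -39.1 m east.
Residual distance = √(14.7² + (-39.1)²) = 41.8 m.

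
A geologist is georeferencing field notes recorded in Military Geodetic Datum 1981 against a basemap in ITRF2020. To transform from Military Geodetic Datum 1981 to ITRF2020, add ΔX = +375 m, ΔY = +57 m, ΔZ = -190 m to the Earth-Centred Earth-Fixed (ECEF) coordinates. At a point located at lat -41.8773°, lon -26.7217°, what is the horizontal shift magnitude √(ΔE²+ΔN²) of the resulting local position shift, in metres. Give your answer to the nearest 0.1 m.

The local east axis at (φ, λ) is (−sin λ, cos λ, 0), so ΔE = −sin(-26.7217°)·375 + cos(-26.7217°)·57 = 219.53 m.
The local north axis is (−sin φ cos λ, −sin φ sin λ, cos φ), giving ΔN = 223.592 − 17.109 − 141.469 = 65.01 m.
Horizontal magnitude = √(ΔE² + ΔN²) = √(219.53² + 65.01²) = 228.96 m.

229.0 m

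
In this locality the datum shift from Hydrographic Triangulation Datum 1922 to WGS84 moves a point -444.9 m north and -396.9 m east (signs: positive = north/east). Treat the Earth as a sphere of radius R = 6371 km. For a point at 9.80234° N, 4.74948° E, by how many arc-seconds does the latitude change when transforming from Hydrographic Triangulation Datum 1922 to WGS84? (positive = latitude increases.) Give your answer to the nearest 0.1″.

Δφ = -14.4″

On a sphere of radius R, 1 rad of latitude = R, so Δφ = ΔN / R = -444.9 / 6371000 = -6.9832e-05 rad = -14.404″.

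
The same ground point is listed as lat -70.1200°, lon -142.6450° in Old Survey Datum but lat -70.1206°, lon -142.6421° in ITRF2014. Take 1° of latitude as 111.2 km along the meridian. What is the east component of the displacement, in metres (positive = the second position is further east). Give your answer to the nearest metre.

Δφ = -70.1206° − -70.1200° = -0.0006°; Δλ = -142.6421° − -142.6450° = +0.0029°.
ΔN = Δφ × 111200 = -66.7 m; ΔE = Δλ × 111200 × cos(-70.1200°) = +0.0029 × 111200 × 0.340051 = 109.7 m.

ΔE = 110 m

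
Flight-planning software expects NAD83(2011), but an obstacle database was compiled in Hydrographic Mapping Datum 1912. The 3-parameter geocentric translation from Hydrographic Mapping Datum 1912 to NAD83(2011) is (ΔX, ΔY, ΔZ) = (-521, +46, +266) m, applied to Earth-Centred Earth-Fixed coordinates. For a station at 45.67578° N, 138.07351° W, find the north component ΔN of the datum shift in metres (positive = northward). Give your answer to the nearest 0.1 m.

At φ = 45.67578°, λ = -138.07351°: sin φ = 0.715397, cos φ = 0.698718, sin λ = -0.668177, cos λ = -0.744003.
ΔN = −sin φ cos λ·ΔX − sin φ sin λ·ΔY + cos φ·ΔZ = −(0.715397)(-0.744003)(-521) − (0.715397)(-0.668177)(46) + (0.698718)(266) = -69.46 m.

ΔN = -69.5 m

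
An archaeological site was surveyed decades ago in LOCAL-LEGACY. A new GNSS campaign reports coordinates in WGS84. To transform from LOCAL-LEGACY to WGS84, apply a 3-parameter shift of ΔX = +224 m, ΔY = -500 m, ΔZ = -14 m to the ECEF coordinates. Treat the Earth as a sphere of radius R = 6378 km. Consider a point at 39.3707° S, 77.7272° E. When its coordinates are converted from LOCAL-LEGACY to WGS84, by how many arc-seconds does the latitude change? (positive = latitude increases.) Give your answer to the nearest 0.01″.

sin φ = -0.634335, cos φ = 0.773058, sin λ = 0.977147, cos λ = 0.212567.
North component: ΔN = −sin φ cos λ·ΔX − sin φ sin λ·ΔY + cos φ·ΔZ = −(-0.634335)(0.212567)(224) − (-0.634335)(0.977147)(-500) + (0.773058)(-14) = -290.54 m.
1° of latitude spans πR/180 = 111317 m, so Δφ = -290.54 / 111317 × 3600 = -9.396″.

Δφ = -9.40″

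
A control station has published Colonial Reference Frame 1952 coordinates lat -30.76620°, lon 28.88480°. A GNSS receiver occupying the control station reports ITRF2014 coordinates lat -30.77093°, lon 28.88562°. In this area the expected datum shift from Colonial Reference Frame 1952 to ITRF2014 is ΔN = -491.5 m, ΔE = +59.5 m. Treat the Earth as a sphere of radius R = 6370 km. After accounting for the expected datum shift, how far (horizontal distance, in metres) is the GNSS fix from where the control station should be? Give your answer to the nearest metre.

39 m

Observed coordinate differences: Δφ = -0.00473°, Δλ = +0.00082°.
Converting to metres (1° lat = 111177 m, cos φ = 0.859262): observed ΔN = -525.9 m, observed ΔE = 78.3 m.
Subtracting the expected shift leaves a residual of -525.9 − (-491.5) = -34.4 m north and 78.3 − (59.5) = 18.8 m east.
Residual distance = √((-34.4)² + 18.8²) = 39.2 m.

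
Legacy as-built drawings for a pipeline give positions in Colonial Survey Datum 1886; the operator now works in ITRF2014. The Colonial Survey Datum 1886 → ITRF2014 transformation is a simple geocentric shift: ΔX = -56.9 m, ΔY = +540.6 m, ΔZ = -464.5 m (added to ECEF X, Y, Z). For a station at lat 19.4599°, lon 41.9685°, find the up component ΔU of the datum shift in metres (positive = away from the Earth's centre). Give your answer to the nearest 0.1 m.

The local up (radial) axis is (cos φ cos λ, cos φ sin λ, sin φ), giving ΔU = -39.889 + 340.860 − 154.747 = 146.22 m.

ΔU = 146.2 m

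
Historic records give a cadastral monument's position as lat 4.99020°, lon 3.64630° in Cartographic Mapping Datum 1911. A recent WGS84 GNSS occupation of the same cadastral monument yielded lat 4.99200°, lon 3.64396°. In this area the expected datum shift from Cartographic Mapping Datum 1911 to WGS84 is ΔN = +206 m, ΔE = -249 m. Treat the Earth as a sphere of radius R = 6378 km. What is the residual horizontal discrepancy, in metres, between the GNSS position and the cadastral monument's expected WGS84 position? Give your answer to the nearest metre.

Observed coordinate differences: Δφ = +0.00180°, Δλ = -0.00234°.
Converting to metres (1° lat = 111317 m, cos φ = 0.996210): observed ΔN = 200.4 m, observed ΔE = -259.5 m.
Subtracting the expected shift leaves a residual of 200.4 − (206) = -5.6 m north and -259.5 − (-249) = -10.5 m east.
Residual distance = √((-5.6)² + (-10.5)²) = 11.9 m.

12 m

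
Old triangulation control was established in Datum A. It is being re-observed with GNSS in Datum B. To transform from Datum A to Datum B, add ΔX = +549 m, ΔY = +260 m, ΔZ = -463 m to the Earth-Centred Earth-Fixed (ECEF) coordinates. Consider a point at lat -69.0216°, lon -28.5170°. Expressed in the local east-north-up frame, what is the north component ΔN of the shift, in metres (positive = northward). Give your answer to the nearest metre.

The local north axis is (−sin φ cos λ, −sin φ sin λ, cos φ), giving ΔN = 450.418 − 115.901 − 165.761 = 168.76 m.

ΔN = 169 m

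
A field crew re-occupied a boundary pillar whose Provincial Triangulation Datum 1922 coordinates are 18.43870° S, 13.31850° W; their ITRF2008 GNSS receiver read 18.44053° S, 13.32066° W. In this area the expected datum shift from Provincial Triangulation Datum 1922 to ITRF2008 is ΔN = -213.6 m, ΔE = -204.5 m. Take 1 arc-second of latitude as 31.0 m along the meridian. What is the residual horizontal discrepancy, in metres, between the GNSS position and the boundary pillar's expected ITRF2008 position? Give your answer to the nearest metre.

Observed coordinate differences: Δφ = -0.00183°, Δλ = -0.00216°.
Converting to metres (1° lat = 111600 m, cos φ = 0.948663): observed ΔN = -204.2 m, observed ΔE = -228.7 m.
Subtracting the expected shift leaves a residual of -204.2 − (-213.6) = 9.4 m north and -228.7 − (-204.5) = -24.2 m east.
Residual distance = √(9.4² + (-24.2)²) = 25.9 m.

26 m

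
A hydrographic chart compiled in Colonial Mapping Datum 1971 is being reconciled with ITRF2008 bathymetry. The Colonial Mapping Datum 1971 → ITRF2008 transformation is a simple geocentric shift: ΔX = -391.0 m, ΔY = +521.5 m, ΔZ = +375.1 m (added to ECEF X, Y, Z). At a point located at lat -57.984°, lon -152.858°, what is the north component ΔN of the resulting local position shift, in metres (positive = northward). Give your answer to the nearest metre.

At φ = -57.984°, λ = -152.858°: sin φ = -0.847900, cos φ = 0.530156, sin λ = -0.456197, cos λ = -0.889879.
ΔN = −sin φ cos λ·ΔX − sin φ sin λ·ΔY + cos φ·ΔZ = −(-0.847900)(-0.889879)(-391.0) − (-0.847900)(-0.456197)(521.5) + (0.530156)(375.1) = 292.16 m.

ΔN = 292 m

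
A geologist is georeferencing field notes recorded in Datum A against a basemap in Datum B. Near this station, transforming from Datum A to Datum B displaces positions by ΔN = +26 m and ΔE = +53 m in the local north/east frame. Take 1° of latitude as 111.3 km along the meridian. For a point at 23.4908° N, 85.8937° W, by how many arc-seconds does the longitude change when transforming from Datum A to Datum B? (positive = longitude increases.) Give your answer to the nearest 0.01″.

Δλ = 1.87″

At latitude 23.4908°, cos φ = 0.917124.
1° of longitude at this latitude = 111.3 × cos φ = 102.08 km, so Δλ = 53.0 / 102075.9 = 0.0005192° = 1.869″.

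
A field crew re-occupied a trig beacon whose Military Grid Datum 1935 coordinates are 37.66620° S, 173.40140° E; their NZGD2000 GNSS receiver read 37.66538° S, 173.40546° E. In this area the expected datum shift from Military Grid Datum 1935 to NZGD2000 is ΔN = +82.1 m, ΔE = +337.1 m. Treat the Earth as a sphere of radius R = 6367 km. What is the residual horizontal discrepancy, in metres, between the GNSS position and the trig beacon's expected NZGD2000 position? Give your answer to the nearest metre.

Observed coordinate differences: Δφ = +0.00082°, Δλ = +0.00406°.
Converting to metres (1° lat = 111125 m, cos φ = 0.791584): observed ΔN = 91.1 m, observed ΔE = 357.1 m.
Subtracting the expected shift leaves a residual of 91.1 − (82.1) = 9.0 m north and 357.1 − (337.1) = 20.0 m east.
Residual distance = √(9.0² + 20.0²) = 22.0 m.

22 m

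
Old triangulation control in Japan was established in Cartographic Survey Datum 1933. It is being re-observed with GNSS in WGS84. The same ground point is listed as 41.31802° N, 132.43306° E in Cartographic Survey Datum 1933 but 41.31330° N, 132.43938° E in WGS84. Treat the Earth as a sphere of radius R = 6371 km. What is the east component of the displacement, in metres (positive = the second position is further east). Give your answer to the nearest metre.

ΔE = 528 m

Δφ = 41.31330° − 41.31802° = -0.00472°; Δλ = 132.43938° − 132.43306° = +0.00632°.
1° along a meridian = πR/180 = 111195 m.
ΔN = Δφ × 111195 = -524.8 m; ΔE = Δλ × 111195 × cos(41.31802°) = +0.00632 × 111195 × 0.751057 = 527.8 m.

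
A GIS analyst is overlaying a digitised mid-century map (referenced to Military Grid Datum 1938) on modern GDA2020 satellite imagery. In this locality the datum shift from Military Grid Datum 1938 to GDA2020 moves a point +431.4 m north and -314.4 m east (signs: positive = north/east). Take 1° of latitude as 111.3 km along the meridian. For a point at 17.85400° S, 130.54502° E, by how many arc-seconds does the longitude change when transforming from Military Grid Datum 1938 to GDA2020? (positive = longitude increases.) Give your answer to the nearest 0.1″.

At latitude -17.85400°, cos φ = 0.951841.
1° of longitude at this latitude = 111.3 × cos φ = 105.94 km, so Δλ = -314.4 / 105939.9 = -0.0029677° = -10.684″.

Δλ = -10.7″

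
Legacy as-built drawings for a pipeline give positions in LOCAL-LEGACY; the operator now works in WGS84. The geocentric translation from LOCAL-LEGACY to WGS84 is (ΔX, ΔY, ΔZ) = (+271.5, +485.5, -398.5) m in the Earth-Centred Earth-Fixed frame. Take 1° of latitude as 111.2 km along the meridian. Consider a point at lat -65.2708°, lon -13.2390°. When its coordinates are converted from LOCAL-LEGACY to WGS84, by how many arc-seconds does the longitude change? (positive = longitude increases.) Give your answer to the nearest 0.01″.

Δλ = 41.39″

sin φ = -0.908295, cos φ = 0.418330, sin λ = -0.229014, cos λ = 0.973423.
East component: ΔE = −sin λ·ΔX + cos λ·ΔY = −(-0.229014)(271.5) + (0.973423)(485.5) = 534.77 m.
1° of latitude spans 111200 m; at latitude φ, 1° of longitude spans that × cos φ = 46518.3 m, so Δλ = 534.77 / 46518.3 × 3600 = 41.386″.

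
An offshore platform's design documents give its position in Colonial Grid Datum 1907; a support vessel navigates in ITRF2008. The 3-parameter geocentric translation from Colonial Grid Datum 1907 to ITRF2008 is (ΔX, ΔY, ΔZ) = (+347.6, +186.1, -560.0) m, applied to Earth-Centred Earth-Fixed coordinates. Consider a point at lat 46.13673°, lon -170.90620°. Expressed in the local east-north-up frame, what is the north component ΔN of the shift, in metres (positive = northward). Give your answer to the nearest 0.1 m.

At φ = 46.13673°, λ = -170.90620°: sin φ = 0.720995, cos φ = 0.692940, sin λ = -0.158051, cos λ = -0.987431.
ΔN = −sin φ cos λ·ΔX − sin φ sin λ·ΔY + cos φ·ΔZ = −(0.720995)(-0.987431)(347.6) − (0.720995)(-0.158051)(186.1) + (0.692940)(-560.0) = -119.37 m.

ΔN = -119.4 m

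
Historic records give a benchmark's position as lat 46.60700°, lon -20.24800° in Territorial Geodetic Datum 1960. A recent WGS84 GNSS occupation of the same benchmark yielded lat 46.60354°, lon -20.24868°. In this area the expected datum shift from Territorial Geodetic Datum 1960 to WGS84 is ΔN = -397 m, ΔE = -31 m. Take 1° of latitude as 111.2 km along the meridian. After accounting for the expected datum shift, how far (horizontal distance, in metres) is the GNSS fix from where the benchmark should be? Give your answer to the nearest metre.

Observed coordinate differences: Δφ = -0.00346°, Δλ = -0.00068°.
Converting to metres (1° lat = 111200 m, cos φ = 0.686999): observed ΔN = -384.8 m, observed ΔE = -51.9 m.
Subtracting the expected shift leaves a residual of -384.8 − (-397) = 12.2 m north and -51.9 − (-31) = -20.9 m east.
Residual distance = √(12.2² + (-20.9)²) = 24.3 m.

24 m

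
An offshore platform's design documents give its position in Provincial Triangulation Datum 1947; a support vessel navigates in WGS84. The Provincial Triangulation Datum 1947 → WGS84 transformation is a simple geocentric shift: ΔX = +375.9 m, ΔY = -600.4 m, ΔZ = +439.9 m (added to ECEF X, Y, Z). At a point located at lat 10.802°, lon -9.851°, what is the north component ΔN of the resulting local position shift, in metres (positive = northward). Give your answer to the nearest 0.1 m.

ΔN = 343.4 m

At φ = 10.802°, λ = -9.851°: sin φ = 0.187416, cos φ = 0.982281, sin λ = -0.171087, cos λ = 0.985256.
ΔN = −sin φ cos λ·ΔX − sin φ sin λ·ΔY + cos φ·ΔZ = −(0.187416)(0.985256)(375.9) − (0.187416)(-0.171087)(-600.4) + (0.982281)(439.9) = 343.44 m.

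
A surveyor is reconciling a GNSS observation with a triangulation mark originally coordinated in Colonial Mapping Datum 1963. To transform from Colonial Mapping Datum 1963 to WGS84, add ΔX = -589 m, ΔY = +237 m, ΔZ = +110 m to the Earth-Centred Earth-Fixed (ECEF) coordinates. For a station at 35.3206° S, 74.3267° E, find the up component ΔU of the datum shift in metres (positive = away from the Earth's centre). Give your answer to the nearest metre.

At φ = -35.3206°, λ = 74.3267°: sin φ = -0.578151, cos φ = 0.815930, sin λ = 0.962818, cos λ = 0.270152.
ΔU = cos φ cos λ·ΔX + cos φ sin λ·ΔY + sin φ·ΔZ = (0.815930)(0.270152)(-589) + (0.815930)(0.962818)(237) + (-0.578151)(110) = -7.24 m.

ΔU = -7 m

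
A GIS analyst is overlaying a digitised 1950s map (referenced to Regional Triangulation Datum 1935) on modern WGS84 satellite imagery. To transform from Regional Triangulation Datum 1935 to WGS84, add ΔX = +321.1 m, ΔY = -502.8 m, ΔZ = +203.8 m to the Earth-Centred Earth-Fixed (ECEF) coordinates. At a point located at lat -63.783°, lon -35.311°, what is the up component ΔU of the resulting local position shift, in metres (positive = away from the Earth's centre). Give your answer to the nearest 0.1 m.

ΔU = 61.3 m

At φ = -63.783°, λ = -35.311°: sin φ = -0.897127, cos φ = 0.441772, sin λ = -0.578014, cos λ = 0.816027.
ΔU = cos φ cos λ·ΔX + cos φ sin λ·ΔY + sin φ·ΔZ = (0.441772)(0.816027)(321.1) + (0.441772)(-0.578014)(-502.8) + (-0.897127)(203.8) = 61.31 m.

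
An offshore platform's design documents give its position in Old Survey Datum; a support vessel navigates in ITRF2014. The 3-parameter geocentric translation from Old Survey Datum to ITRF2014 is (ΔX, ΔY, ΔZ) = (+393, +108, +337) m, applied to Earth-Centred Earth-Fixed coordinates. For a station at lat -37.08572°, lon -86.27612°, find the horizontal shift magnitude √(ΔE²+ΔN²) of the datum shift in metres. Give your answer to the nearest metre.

At φ = -37.08572°, λ = -86.27612°: sin φ = -0.603009, cos φ = 0.797734, sin λ = -0.997889, cos λ = 0.064948.
ΔE = −sin λ·ΔX + cos λ·ΔY = −(-0.997889)·(393) + (0.064948)·(108) = 399.18 m.
ΔN = −sin φ cos λ·ΔX − sin φ sin λ·ΔY + cos φ·ΔZ = −(-0.603009)(0.064948)(393) − (-0.603009)(-0.997889)(108) + (0.797734)(337) = 219.24 m.
Horizontal magnitude = √(ΔE² + ΔN²) = √(399.18² + 219.24²) = 455.43 m.

455 m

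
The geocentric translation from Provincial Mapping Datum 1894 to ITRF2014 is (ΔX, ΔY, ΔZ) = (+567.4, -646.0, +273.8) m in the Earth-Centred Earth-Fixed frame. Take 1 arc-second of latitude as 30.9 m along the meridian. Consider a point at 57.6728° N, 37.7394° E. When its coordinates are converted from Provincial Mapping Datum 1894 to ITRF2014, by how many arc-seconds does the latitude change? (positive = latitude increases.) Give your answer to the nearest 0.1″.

Δφ = 3.3″

sin φ = 0.845008, cos φ = 0.534754, sin λ = 0.612071, cos λ = 0.790803.
North component: ΔN = −sin φ cos λ·ΔX − sin φ sin λ·ΔY + cos φ·ΔZ = −(0.845008)(0.790803)(567.4) − (0.845008)(0.612071)(-646.0) + (0.534754)(273.8) = 101.37 m.
1° of latitude spans 3600 × 30.90 = 111240 m, so Δφ = 101.37 / 111240 × 3600 = 3.281″.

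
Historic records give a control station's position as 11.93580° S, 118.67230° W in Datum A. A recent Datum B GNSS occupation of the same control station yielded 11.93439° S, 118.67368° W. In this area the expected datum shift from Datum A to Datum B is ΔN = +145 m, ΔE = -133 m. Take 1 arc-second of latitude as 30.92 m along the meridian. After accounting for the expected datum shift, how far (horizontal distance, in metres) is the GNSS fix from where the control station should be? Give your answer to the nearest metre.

Observed coordinate differences: Δφ = +0.00141°, Δλ = -0.00138°.
Converting to metres (1° lat = 111312 m, cos φ = 0.978380): observed ΔN = 156.9 m, observed ΔE = -150.3 m.
Subtracting the expected shift leaves a residual of 156.9 − (145) = 11.9 m north and -150.3 − (-133) = -17.3 m east.
Residual distance = √(11.9² + (-17.3)²) = 21.0 m.

21 m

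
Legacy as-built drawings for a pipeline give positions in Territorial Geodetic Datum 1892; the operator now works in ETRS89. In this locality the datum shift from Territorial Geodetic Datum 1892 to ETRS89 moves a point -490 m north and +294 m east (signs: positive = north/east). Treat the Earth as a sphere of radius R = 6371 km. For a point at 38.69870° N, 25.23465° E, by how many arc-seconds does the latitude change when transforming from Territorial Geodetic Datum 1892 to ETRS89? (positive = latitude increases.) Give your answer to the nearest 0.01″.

On a sphere of radius R, 1 rad of latitude = R, so Δφ = ΔN / R = -490.0 / 6371000 = -7.6911e-05 rad = -15.864″.

Δφ = -15.86″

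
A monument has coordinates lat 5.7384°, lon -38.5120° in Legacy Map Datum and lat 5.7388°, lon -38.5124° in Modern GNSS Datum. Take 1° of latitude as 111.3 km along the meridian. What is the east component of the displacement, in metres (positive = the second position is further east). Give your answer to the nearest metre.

ΔE = -44 m

Δφ = 5.7388° − 5.7384° = +0.0004°; Δλ = -38.5124° − -38.5120° = -0.0004°.
ΔN = Δφ × 111300 = 44.5 m; ΔE = Δλ × 111300 × cos(5.7384°) = -0.0004 × 111300 × 0.994989 = -44.3 m.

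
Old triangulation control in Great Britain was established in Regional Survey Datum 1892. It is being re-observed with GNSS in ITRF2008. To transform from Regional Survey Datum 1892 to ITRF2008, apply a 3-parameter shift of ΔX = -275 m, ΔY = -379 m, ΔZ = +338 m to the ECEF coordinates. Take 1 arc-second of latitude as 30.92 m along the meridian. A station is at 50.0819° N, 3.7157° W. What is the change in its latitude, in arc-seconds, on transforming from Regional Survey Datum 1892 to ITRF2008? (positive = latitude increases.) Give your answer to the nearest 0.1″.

Δφ = 13.2″

sin φ = 0.766962, cos φ = 0.641692, sin λ = -0.064806, cos λ = 0.997898.
North component: ΔN = −sin φ cos λ·ΔX − sin φ sin λ·ΔY + cos φ·ΔZ = −(0.766962)(0.997898)(-275) − (0.766962)(-0.064806)(-379) + (0.641692)(338) = 408.53 m.
1° of latitude spans 3600 × 30.92 = 111312 m, so Δφ = 408.53 / 111312 × 3600 = 13.212″.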